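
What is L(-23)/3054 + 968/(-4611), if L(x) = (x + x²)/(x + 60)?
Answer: -5947161/28946321 ≈ -0.20545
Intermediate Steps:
L(x) = (x + x²)/(60 + x)
L(-23)/3054 + 968/(-4611) = -23*(1 - 23)/(60 - 23)/3054 + 968/(-4611) = -23*(-22)/37*(1/3054) + 968*(-1/4611) = -23*1/37*(-22)*(1/3054) - 968/4611 = (506/37)*(1/3054) - 968/4611 = 253/56499 - 968/4611 = -5947161/28946321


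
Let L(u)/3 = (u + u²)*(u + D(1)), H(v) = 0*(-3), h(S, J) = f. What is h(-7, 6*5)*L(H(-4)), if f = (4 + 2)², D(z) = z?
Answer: 0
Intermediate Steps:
f = 36 (f = 6² = 36)
h(S, J) = 36
H(v) = 0
L(u) = 3*(1 + u)*(u + u²) (L(u) = 3*((u + u²)*(u + 1)) = 3*((u + u²)*(1 + u)) = 3*((1 + u)*(u + u²)) = 3*(1 + u)*(u + u²))
h(-7, 6*5)*L(H(-4)) = 36*(3*0*(1 + 0² + 2*0)) = 36*(3*0*(1 + 0 + 0)) = 36*(3*0*1) = 36*0 = 0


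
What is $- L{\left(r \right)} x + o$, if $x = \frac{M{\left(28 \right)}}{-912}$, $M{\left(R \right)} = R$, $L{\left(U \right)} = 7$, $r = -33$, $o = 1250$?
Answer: $\frac{285049}{228} \approx 1250.2$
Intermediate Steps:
$x = - \frac{7}{228}$ ($x = \frac{28}{-912} = 28 \left(- \frac{1}{912}\right) = - \frac{7}{228} \approx -0.030702$)
$- L{\left(r \right)} x + o = \left(-1\right) 7 \left(- \frac{7}{228}\right) + 1250 = \left(-7\right) \left(- \frac{7}{228}\right) + 1250 = \frac{49}{228} + 1250 = \frac{285049}{228}$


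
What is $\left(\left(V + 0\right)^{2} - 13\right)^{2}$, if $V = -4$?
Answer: $9$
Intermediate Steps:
$\left(\left(V + 0\right)^{2} - 13\right)^{2} = \left(\left(-4 + 0\right)^{2} - 13\right)^{2} = \left(\left(-4\right)^{2} - 13\right)^{2} = \left(16 - 13\right)^{2} = 3^{2} = 9$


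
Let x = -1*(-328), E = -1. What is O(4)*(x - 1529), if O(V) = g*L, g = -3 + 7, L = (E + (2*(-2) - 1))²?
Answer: -172944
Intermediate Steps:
L = 36 (L = (-1 + (2*(-2) - 1))² = (-1 + (-4 - 1))² = (-1 - 5)² = (-6)² = 36)
g = 4
O(V) = 144 (O(V) = 4*36 = 144)
x = 328
O(4)*(x - 1529) = 144*(328 - 1529) = 144*(-1201) = -172944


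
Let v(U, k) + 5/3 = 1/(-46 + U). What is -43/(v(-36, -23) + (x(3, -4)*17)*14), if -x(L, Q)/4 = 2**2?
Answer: 10578/937181 ≈ 0.011287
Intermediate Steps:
x(L, Q) = -16 (x(L, Q) = -4*2**2 = -4*4 = -16)
v(U, k) = -5/3 + 1/(-46 + U)
-43/(v(-36, -23) + (x(3, -4)*17)*14) = -43/((233 - 5*(-36))/(3*(-46 - 36)) - 16*17*14) = -43/((1/3)*(233 + 180)/(-82) - 272*14) = -43/((1/3)*(-1/82)*413 - 3808) = -43/(-413/246 - 3808) = -43/(-937181/246) = -246/937181*(-43) = 10578/937181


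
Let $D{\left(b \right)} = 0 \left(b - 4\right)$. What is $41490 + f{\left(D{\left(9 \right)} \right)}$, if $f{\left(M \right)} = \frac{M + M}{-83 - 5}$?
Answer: $41490$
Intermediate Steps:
$D{\left(b \right)} = 0$ ($D{\left(b \right)} = 0 \left(-4 + b\right) = 0$)
$f{\left(M \right)} = - \frac{M}{44}$ ($f{\left(M \right)} = \frac{2 M}{-88} = 2 M \left(- \frac{1}{88}\right) = - \frac{M}{44}$)
$41490 + f{\left(D{\left(9 \right)} \right)} = 41490 - 0 = 41490 + 0 = 41490$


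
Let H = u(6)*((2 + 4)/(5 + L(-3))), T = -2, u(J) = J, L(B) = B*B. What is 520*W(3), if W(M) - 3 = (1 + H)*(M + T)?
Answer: 23920/7 ≈ 3417.1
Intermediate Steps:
L(B) = B²
H = 18/7 (H = 6*((2 + 4)/(5 + (-3)²)) = 6*(6/(5 + 9)) = 6*(6/14) = 6*(6*(1/14)) = 6*(3/7) = 18/7 ≈ 2.5714)
W(M) = -29/7 + 25*M/7 (W(M) = 3 + (1 + 18/7)*(M - 2) = 3 + 25*(-2 + M)/7 = 3 + (-50/7 + 25*M/7) = -29/7 + 25*M/7)
520*W(3) = 520*(-29/7 + (25/7)*3) = 520*(-29/7 + 75/7) = 520*(46/7) = 23920/7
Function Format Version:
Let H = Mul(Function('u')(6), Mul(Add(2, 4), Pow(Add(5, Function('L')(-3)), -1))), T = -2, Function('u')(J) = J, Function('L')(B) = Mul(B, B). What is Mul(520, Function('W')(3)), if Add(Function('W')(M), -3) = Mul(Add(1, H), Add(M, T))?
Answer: Rational(23920, 7) ≈ 3417.1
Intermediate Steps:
Function('L')(B) = Pow(B, 2)
H = Rational(18, 7) (H = Mul(6, Mul(Add(2, 4), Pow(Add(5, Pow(-3, 2)), -1))) = Mul(6, Mul(6, Pow(Add(5, 9), -1))) = Mul(6, Mul(6, Pow(14, -1))) = Mul(6, Mul(6, Rational(1, 14))) = Mul(6, Rational(3, 7)) = Rational(18, 7) ≈ 2.5714)
Function('W')(M) = Add(Rational(-29, 7), Mul(Rational(25, 7), M)) (Function('W')(M) = Add(3, Mul(Add(1, Rational(18, 7)), Add(M, -2))) = Add(3, Mul(Rational(25, 7), Add(-2, M))) = Add(3, Add(Rational(-50, 7), Mul(Rational(25, 7), M))) = Add(Rational(-29, 7), Mul(Rational(25, 7), M)))
Mul(520, Function('W')(3)) = Mul(520, Add(Rational(-29, 7), Mul(Rational(25, 7), 3))) = Mul(520, Add(Rational(-29, 7), Rational(75, 7))) = Mul(520, Rational(46, 7)) = Rational(23920, 7)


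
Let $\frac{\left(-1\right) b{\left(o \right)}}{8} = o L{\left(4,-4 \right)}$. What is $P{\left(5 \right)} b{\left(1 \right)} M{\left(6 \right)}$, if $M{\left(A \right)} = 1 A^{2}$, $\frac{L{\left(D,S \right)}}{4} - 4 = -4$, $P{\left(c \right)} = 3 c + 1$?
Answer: $0$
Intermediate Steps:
$P{\left(c \right)} = 1 + 3 c$
$L{\left(D,S \right)} = 0$ ($L{\left(D,S \right)} = 16 + 4 \left(-4\right) = 16 - 16 = 0$)
$M{\left(A \right)} = A^{2}$
$b{\left(o \right)} = 0$ ($b{\left(o \right)} = - 8 o 0 = \left(-8\right) 0 = 0$)
$P{\left(5 \right)} b{\left(1 \right)} M{\left(6 \right)} = \left(1 + 3 \cdot 5\right) 0 \cdot 6^{2} = \left(1 + 15\right) 0 \cdot 36 = 16 \cdot 0 \cdot 36 = 0 \cdot 36 = 0$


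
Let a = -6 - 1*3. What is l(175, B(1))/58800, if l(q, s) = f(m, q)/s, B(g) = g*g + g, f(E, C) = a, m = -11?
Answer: -3/39200 ≈ -7.6531e-5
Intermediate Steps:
a = -9 (a = -6 - 3 = -9)
f(E, C) = -9
B(g) = g + g² (B(g) = g² + g = g + g²)
l(q, s) = -9/s
l(175, B(1))/58800 = -9/(1 + 1)/58800 = -9/(1*2)*(1/58800) = -9/2*(1/58800) = -9*½*(1/58800) = -9/2*1/58800 = -3/39200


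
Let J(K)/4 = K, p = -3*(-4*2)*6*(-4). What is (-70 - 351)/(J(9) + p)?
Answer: 421/540 ≈ 0.77963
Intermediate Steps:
p = -576 (p = -(-24)*6*(-4) = -3*(-48)*(-4) = 144*(-4) = -576)
J(K) = 4*K
(-70 - 351)/(J(9) + p) = (-70 - 351)/(4*9 - 576) = -421/(36 - 576) = -421/(-540) = -421*(-1/540) = 421/540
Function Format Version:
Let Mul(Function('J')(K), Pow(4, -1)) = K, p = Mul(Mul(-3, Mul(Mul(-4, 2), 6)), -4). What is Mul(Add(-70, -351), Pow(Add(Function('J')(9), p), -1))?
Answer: Rational(421, 540) ≈ 0.77963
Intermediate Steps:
p = -576 (p = Mul(Mul(-3, Mul(-8, 6)), -4) = Mul(Mul(-3, -48), -4) = Mul(144, -4) = -576)
Function('J')(K) = Mul(4, K)
Mul(Add(-70, -351), Pow(Add(Function('J')(9), p), -1)) = Mul(Add(-70, -351), Pow(Add(Mul(4, 9), -576), -1)) = Mul(-421, Pow(Add(36, -576), -1)) = Mul(-421, Pow(-540, -1)) = Mul(-421, Rational(-1, 540)) = Rational(421, 540)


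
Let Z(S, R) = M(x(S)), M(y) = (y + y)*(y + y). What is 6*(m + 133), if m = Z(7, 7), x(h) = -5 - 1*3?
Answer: 2334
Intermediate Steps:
x(h) = -8 (x(h) = -5 - 3 = -8)
M(y) = 4*y**2 (M(y) = (2*y)*(2*y) = 4*y**2)
Z(S, R) = 256 (Z(S, R) = 4*(-8)**2 = 4*64 = 256)
m = 256
6*(m + 133) = 6*(256 + 133) = 6*389 = 2334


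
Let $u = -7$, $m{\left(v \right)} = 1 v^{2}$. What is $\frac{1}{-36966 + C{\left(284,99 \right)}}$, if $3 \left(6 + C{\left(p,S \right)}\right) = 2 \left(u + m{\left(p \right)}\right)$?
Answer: $\frac{1}{16794} \approx 5.9545 \cdot 10^{-5}$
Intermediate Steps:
$m{\left(v \right)} = v^{2}$
$C{\left(p,S \right)} = - \frac{32}{3} + \frac{2 p^{2}}{3}$ ($C{\left(p,S \right)} = -6 + \frac{2 \left(-7 + p^{2}\right)}{3} = -6 + \frac{-14 + 2 p^{2}}{3} = -6 + \left(- \frac{14}{3} + \frac{2 p^{2}}{3}\right) = - \frac{32}{3} + \frac{2 p^{2}}{3}$)
$\frac{1}{-36966 + C{\left(284,99 \right)}} = \frac{1}{-36966 - \left(\frac{32}{3} - \frac{2 \cdot 284^{2}}{3}\right)} = \frac{1}{-36966 + \left(- \frac{32}{3} + \frac{2}{3} \cdot 80656\right)} = \frac{1}{-36966 + \left(- \frac{32}{3} + \frac{161312}{3}\right)} = \frac{1}{-36966 + 53760} = \frac{1}{16794}$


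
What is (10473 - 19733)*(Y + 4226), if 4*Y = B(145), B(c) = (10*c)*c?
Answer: -525861510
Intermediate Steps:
B(c) = 10*c²
Y = 105125/2 (Y = (10*145²)/4 = (10*21025)/4 = (¼)*210250 = 105125/2 ≈ 52563.)
(10473 - 19733)*(Y + 4226) = (10473 - 19733)*(105125/2 + 4226) = -9260*113577/2 = -525861510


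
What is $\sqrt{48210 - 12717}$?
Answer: $\sqrt{35493} \approx 188.4$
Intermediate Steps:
$\sqrt{48210 - 12717} = \sqrt{35493}$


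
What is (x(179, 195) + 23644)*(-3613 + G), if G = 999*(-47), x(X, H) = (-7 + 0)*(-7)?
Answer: -1198060238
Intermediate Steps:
x(X, H) = 49 (x(X, H) = -7*(-7) = 49)
G = -46953
(x(179, 195) + 23644)*(-3613 + G) = (49 + 23644)*(-3613 - 46953) = 23693*(-50566) = -1198060238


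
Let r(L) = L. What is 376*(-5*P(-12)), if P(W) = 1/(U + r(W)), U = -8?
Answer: 94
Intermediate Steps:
P(W) = 1/(-8 + W)
376*(-5*P(-12)) = 376*(-5/(-8 - 12)) = 376*(-5/(-20)) = 376*(-5*(-1/20)) = 376*(¼) = 94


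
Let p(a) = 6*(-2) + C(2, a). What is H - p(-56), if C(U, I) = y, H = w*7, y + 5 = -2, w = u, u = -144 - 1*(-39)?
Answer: -716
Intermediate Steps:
u = -105 (u = -144 + 39 = -105)
w = -105
y = -7 (y = -5 - 2 = -7)
H = -735 (H = -105*7 = -735)
C(U, I) = -7
p(a) = -19 (p(a) = 6*(-2) - 7 = -12 - 7 = -19)
H - p(-56) = -735 - 1*(-19) = -735 + 19 = -716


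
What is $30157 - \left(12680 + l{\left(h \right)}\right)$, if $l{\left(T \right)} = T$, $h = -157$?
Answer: $17634$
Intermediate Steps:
$30157 - \left(12680 + l{\left(h \right)}\right) = 30157 - \left(12680 - 157\right) = 30157 - 12523 = 17634$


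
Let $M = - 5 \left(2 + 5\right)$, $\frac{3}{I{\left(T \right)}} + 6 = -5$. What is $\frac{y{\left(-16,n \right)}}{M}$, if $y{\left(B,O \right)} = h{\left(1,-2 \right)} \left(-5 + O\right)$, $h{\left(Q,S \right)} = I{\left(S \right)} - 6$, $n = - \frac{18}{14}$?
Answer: $- \frac{276}{245} \approx -1.1265$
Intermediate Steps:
$I{\left(T \right)} = - \frac{3}{11}$ ($I{\left(T \right)} = \frac{3}{-6 - 5} = \frac{3}{-11} = 3 \left(- \frac{1}{11}\right) = - \frac{3}{11}$)
$n = - \frac{9}{7}$ ($n = \left(-18\right) \frac{1}{14} = - \frac{9}{7} \approx -1.2857$)
$h{\left(Q,S \right)} = - \frac{69}{11}$ ($h{\left(Q,S \right)} = - \frac{3}{11} - 6 = - \frac{69}{11}$)
$M = -35$ ($M = \left(-5\right) 7 = -35$)
$y{\left(B,O \right)} = \frac{345}{11} - \frac{69 O}{11}$ ($y{\left(B,O \right)} = - \frac{69 \left(-5 + O\right)}{11} = \frac{345}{11} - \frac{69 O}{11}$)
$\frac{y{\left(-16,n \right)}}{M} = \frac{\frac{345}{11} - - \frac{621}{77}}{-35} = \left(\frac{345}{11} + \frac{621}{77}\right) \left(- \frac{1}{35}\right) = \frac{276}{7} \left(- \frac{1}{35}\right) = - \frac{276}{245}$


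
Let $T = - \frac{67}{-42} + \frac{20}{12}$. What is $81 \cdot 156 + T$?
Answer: $\frac{530849}{42} \approx 12639.0$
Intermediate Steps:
$T = \frac{137}{42}$ ($T = \left(-67\right) \left(- \frac{1}{42}\right) + 20 \cdot \frac{1}{12} = \frac{67}{42} + \frac{5}{3} = \frac{137}{42} \approx 3.2619$)
$81 \cdot 156 + T = 81 \cdot 156 + \frac{137}{42} = 12636 + \frac{137}{42} = \frac{530849}{42}$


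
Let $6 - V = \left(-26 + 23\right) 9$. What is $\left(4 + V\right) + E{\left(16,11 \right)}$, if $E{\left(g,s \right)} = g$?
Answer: $53$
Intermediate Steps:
$V = 33$ ($V = 6 - \left(-26 + 23\right) 9 = 6 - \left(-3\right) 9 = 6 - -27 = 6 + 27 = 33$)
$\left(4 + V\right) + E{\left(16,11 \right)} = \left(4 + 33\right) + 16 = 37 + 16 = 53$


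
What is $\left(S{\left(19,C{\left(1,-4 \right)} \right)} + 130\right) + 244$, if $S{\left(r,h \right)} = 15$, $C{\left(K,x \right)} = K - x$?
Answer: $389$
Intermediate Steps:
$\left(S{\left(19,C{\left(1,-4 \right)} \right)} + 130\right) + 244 = \left(15 + 130\right) + 244 = 145 + 244 = 389$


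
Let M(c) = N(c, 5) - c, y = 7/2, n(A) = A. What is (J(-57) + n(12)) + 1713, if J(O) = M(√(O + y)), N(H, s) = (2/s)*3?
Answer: 8631/5 - I*√214/2 ≈ 1726.2 - 7.3144*I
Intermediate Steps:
N(H, s) = 6/s
y = 7/2 (y = 7*(½) = 7/2 ≈ 3.5000)
M(c) = 6/5 - c
J(O) = 6/5 - √(7/2 + O) (J(O) = 6/5 - √(O + 7/2) = 6/5 - √(7/2 + O))
(J(-57) + n(12)) + 1713 = ((6/5 - √(14 + 4*(-57))/2) + 12) + 1713 = ((6/5 - √(14 - 228)/2) + 12) + 1713 = ((6/5 - I*√214/2) + 12) + 1713 = (66/5 - I*√214/2) + 1713 = 8631/5 - I*√214/2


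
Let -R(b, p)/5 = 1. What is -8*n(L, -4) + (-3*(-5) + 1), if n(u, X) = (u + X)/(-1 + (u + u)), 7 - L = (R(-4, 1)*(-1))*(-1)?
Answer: 304/23 ≈ 13.217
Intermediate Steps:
R(b, p) = -5 (R(b, p) = -5*1 = -5)
L = 12 (L = 7 - (-5*(-1))*(-1) = 7 - 5*(-1) = 7 - 1*(-5) = 7 + 5 = 12)
n(u, X) = (X + u)/(-1 + 2*u)
-8*n(L, -4) + (-3*(-5) + 1) = -8*(-4 + 12)/(-1 + 2*12) + (-3*(-5) + 1) = -8*8/(-1 + 24) + (15 + 1) = -8*8/23 + 16 = -64/23 + 16 = 304/23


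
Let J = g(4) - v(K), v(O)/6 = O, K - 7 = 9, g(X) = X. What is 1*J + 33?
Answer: -59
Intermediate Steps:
K = 16 (K = 7 + 9 = 16)
v(O) = 6*O
J = -92 (J = 4 - 6*16 = 4 - 1*96 = 4 - 96 = -92)
1*J + 33 = 1*(-92) + 33 = -92 + 33 = -59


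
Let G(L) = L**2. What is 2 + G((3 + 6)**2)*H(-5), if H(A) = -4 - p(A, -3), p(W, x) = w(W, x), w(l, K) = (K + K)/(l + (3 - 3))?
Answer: -170576/5 ≈ -34115.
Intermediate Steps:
w(l, K) = 2*K/l (w(l, K) = (2*K)/(l + 0) = (2*K)/l = 2*K/l)
p(W, x) = 2*x/W
H(A) = -4 + 6/A (H(A) = -4 - 2*(-3)/A = -4 - (-6)/A = -4 + 6/A)
2 + G((3 + 6)**2)*H(-5) = 2 + ((3 + 6)**2)**2*(-4 + 6/(-5)) = 2 + (9**2)**2*(-4 + 6*(-1/5)) = 2 + 81**2*(-4 - 6/5) = 2 + 6561*(-26/5) = 2 - 170586/5 = -170576/5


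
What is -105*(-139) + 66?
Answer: 14661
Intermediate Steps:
-105*(-139) + 66 = 14595 + 66 = 14661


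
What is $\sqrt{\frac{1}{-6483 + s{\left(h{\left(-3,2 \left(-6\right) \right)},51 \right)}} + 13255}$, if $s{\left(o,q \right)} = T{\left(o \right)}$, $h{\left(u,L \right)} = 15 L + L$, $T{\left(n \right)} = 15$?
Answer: $\frac{\sqrt{2829200187}}{462} \approx 115.13$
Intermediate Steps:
$h{\left(u,L \right)} = 16 L$
$s{\left(o,q \right)} = 15$
$\sqrt{\frac{1}{-6483 + s{\left(h{\left(-3,2 \left(-6\right) \right)},51 \right)}} + 13255} = \sqrt{\frac{1}{-6483 + 15} + 13255} = \sqrt{\frac{1}{-6468} + 13255} = \sqrt{- \frac{1}{6468} + 13255} = \sqrt{\frac{85733339}{6468}} = \frac{\sqrt{2829200187}}{462}$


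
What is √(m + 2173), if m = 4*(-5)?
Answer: √2153 ≈ 46.400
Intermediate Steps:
m = -20
√(m + 2173) = √(-20 + 2173) = √2153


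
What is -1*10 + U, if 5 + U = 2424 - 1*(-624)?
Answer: 3033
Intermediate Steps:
U = 3043 (U = -5 + (2424 - 1*(-624)) = -5 + (2424 + 624) = -5 + 3048 = 3043)
-1*10 + U = -1*10 + 3043 = -10 + 3043 = 3033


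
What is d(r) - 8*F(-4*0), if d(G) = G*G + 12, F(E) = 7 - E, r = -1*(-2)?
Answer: -40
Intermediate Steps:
r = 2
d(G) = 12 + G² (d(G) = G² + 12 = 12 + G²)
d(r) - 8*F(-4*0) = (12 + 2²) - 8*(7 - (-4)*0) = (12 + 4) - 8*(7 - 1*0) = 16 - 8*(7 + 0) = 16 - 8*7 = 16 - 56 = -40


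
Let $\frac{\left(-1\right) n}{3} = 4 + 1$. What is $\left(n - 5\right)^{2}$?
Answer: $400$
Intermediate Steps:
$n = -15$ ($n = - 3 \left(4 + 1\right) = \left(-3\right) 5 = -15$)
$\left(n - 5\right)^{2} = \left(-15 - 5\right)^{2} = \left(-20\right)^{2} = 400$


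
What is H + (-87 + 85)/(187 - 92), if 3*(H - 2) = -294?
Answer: -9122/95 ≈ -96.021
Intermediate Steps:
H = -96 (H = 2 + (1/3)*(-294) = 2 - 98 = -96)
H + (-87 + 85)/(187 - 92) = -96 + (-87 + 85)/(187 - 92) = -96 - 2/95 = -9122/95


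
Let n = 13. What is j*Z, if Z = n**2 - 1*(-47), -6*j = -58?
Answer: 2088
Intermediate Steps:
j = 29/3 (j = -1/6*(-58) = 29/3 ≈ 9.6667)
Z = 216 (Z = 13**2 - 1*(-47) = 169 + 47 = 216)
j*Z = (29/3)*216 = 2088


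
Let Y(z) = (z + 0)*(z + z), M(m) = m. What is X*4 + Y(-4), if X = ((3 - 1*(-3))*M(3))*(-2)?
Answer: -112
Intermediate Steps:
X = -36 (X = ((3 - 1*(-3))*3)*(-2) = ((3 + 3)*3)*(-2) = (6*3)*(-2) = 18*(-2) = -36)
Y(z) = 2*z² (Y(z) = z*(2*z) = 2*z²)
X*4 + Y(-4) = -36*4 + 2*(-4)² = -144 + 2*16 = -144 + 32 = -112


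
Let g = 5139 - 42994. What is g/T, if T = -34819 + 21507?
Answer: 37855/13312 ≈ 2.8437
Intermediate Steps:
g = -37855
T = -13312
g/T = -37855/(-13312) = -37855*(-1/13312) = 37855/13312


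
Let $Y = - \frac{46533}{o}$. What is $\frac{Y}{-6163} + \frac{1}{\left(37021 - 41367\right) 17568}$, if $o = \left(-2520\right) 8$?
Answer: $- \frac{3084152227}{8234595321120} \approx -0.00037454$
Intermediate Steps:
$o = -20160$
$Y = \frac{15511}{6720}$ ($Y = - \frac{46533}{-20160} = \left(-46533\right) \left(- \frac{1}{20160}\right) = \frac{15511}{6720} \approx 2.3082$)
$\frac{Y}{-6163} + \frac{1}{\left(37021 - 41367\right) 17568} = \frac{15511}{6720 \left(-6163\right)} + \frac{1}{\left(37021 - 41367\right) 17568} = \frac{15511}{6720} \left(- \frac{1}{6163}\right) + \frac{1}{-4346} \cdot \frac{1}{17568} = - \frac{15511}{41415360} - \frac{1}{76350528} = - \frac{3084152227}{8234595321120}$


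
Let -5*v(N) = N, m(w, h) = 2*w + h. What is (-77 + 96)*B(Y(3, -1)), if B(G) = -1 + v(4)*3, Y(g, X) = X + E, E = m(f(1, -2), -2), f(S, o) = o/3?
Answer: -323/5 ≈ -64.600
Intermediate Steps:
f(S, o) = o/3 (f(S, o) = o*(1/3) = o/3)
m(w, h) = h + 2*w
v(N) = -N/5
E = -10/3 (E = -2 + 2*((1/3)*(-2)) = -2 + 2*(-2/3) = -2 - 4/3 = -10/3 ≈ -3.3333)
Y(g, X) = -10/3 + X (Y(g, X) = X - 10/3 = -10/3 + X)
B(G) = -17/5 (B(G) = -1 - 1/5*4*3 = -1 - 4/5*3 = -1 - 12/5 = -17/5)
(-77 + 96)*B(Y(3, -1)) = (-77 + 96)*(-17/5) = 19*(-17/5) = -323/5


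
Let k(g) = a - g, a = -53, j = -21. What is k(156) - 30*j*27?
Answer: 16801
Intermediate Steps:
k(g) = -53 - g
k(156) - 30*j*27 = (-53 - 1*156) - 30*(-21)*27 = (-53 - 156) + 630*27 = -209 + 17010 = 16801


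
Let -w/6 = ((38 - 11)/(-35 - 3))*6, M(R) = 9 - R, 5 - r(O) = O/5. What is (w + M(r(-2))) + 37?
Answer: 6287/95 ≈ 66.179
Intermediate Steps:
r(O) = 5 - O/5
w = 486/19 (w = -6*(38 - 11)/(-35 - 3)*6 = -6*27/(-38)*6 = -6*27*(-1/38)*6 = -(-81)*6/19 = -6*(-81/19) = 486/19 ≈ 25.579)
(w + M(r(-2))) + 37 = (486/19 + (9 - (5 - 1/5*(-2)))) + 37 = (486/19 + (9 - (5 + 2/5))) + 37 = (486/19 + (9 - 1*27/5)) + 37 = (486/19 + (9 - 27/5)) + 37 = (486/19 + 18/5) + 37 = 2772/95 + 37 = 6287/95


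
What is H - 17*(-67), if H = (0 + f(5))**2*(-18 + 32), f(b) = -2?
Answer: 1195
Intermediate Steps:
H = 56 (H = (0 - 2)**2*(-18 + 32) = (-2)**2*14 = 4*14 = 56)
H - 17*(-67) = 56 - 17*(-67) = 56 + 1139 = 1195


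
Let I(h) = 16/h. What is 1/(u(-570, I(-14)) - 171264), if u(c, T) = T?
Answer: -7/1198856 ≈ -5.8389e-6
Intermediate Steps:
1/(u(-570, I(-14)) - 171264) = 1/(16/(-14) - 171264) = 1/(16*(-1/14) - 171264) = 1/(-8/7 - 171264) = 1/(-1198856/7) = -7/1198856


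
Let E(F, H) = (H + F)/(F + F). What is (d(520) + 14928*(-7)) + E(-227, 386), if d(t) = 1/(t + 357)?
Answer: -41606057357/398158 ≈ -1.0450e+5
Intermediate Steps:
d(t) = 1/(357 + t)
E(F, H) = (F + H)/(2*F) (E(F, H) = (F + H)/((2*F)) = (F + H)*(1/(2*F)) = (F + H)/(2*F))
(d(520) + 14928*(-7)) + E(-227, 386) = (1/(357 + 520) + 14928*(-7)) + (½)*(-227 + 386)/(-227) = (1/877 - 104496) + (½)*(-1/227)*159 = (1/877 - 104496) - 159/454 = -91642991/877 - 159/454 = -41606057357/398158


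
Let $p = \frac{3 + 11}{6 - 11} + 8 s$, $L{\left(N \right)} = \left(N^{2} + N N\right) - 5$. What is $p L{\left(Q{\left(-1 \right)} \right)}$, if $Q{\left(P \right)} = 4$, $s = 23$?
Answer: $\frac{24462}{5} \approx 4892.4$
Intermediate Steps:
$L{\left(N \right)} = -5 + 2 N^{2}$ ($L{\left(N \right)} = \left(N^{2} + N^{2}\right) - 5 = 2 N^{2} - 5 = -5 + 2 N^{2}$)
$p = \frac{906}{5}$ ($p = \frac{3 + 11}{6 - 11} + 8 \cdot 23 = \frac{14}{-5} + 184 = 14 \left(- \frac{1}{5}\right) + 184 = - \frac{14}{5} + 184 = \frac{906}{5} \approx 181.2$)
$p L{\left(Q{\left(-1 \right)} \right)} = \frac{906 \left(-5 + 2 \cdot 4^{2}\right)}{5} = \frac{906 \left(-5 + 2 \cdot 16\right)}{5} = \frac{906 \left(-5 + 32\right)}{5} = \frac{906}{5} \cdot 27 = \frac{24462}{5}$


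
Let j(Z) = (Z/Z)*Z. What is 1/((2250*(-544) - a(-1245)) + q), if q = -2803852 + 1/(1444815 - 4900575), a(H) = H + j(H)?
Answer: -3455760/13910684985121 ≈ -2.4842e-7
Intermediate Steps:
j(Z) = Z (j(Z) = 1*Z = Z)
a(H) = 2*H (a(H) = H + H = 2*H)
q = -9689439587521/3455760 (q = -2803852 + 1/(-3455760) = -2803852 - 1/3455760 = -9689439587521/3455760 ≈ -2.8039e+6)
1/((2250*(-544) - a(-1245)) + q) = 1/((2250*(-544) - 2*(-1245)) - 9689439587521/3455760) = 1/((-1224000 - 1*(-2490)) - 9689439587521/3455760) = 1/((-1224000 + 2490) - 9689439587521/3455760) = 1/(-1221510 - 9689439587521/3455760) = 1/(-13910684985121/3455760) = -3455760/13910684985121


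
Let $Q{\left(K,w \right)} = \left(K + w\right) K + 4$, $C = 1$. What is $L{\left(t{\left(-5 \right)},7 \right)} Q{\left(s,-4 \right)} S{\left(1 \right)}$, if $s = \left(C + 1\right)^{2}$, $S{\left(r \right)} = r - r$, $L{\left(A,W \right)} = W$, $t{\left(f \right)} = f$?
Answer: $0$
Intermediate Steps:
$S{\left(r \right)} = 0$
$s = 4$ ($s = \left(1 + 1\right)^{2} = 2^{2} = 4$)
$Q{\left(K,w \right)} = 4 + K \left(K + w\right)$ ($Q{\left(K,w \right)} = K \left(K + w\right) + 4 = 4 + K \left(K + w\right)$)
$L{\left(t{\left(-5 \right)},7 \right)} Q{\left(s,-4 \right)} S{\left(1 \right)} = 7 \left(4 + 4^{2} + 4 \left(-4\right)\right) 0 = 7 \left(4 + 16 - 16\right) 0 = 7 \cdot 4 \cdot 0 = 28 \cdot 0 = 0$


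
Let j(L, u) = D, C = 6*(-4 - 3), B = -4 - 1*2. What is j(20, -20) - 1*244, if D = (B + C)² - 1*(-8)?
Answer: 2068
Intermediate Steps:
B = -6 (B = -4 - 2 = -6)
C = -42 (C = 6*(-7) = -42)
D = 2312 (D = (-6 - 42)² - 1*(-8) = (-48)² + 8 = 2304 + 8 = 2312)
j(L, u) = 2312
j(20, -20) - 1*244 = 2312 - 1*244 = 2312 - 244 = 2068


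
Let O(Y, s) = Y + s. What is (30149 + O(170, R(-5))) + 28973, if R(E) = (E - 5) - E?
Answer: 59287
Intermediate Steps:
R(E) = -5 (R(E) = (-5 + E) - E = -5)
(30149 + O(170, R(-5))) + 28973 = (30149 + (170 - 5)) + 28973 = (30149 + 165) + 28973 = 30314 + 28973 = 59287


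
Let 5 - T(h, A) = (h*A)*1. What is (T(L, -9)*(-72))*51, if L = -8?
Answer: 246024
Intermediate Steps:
T(h, A) = 5 - A*h (T(h, A) = 5 - h*A = 5 - A*h)
(T(L, -9)*(-72))*51 = ((5 - 1*(-9)*(-8))*(-72))*51 = ((5 - 72)*(-72))*51 = -67*(-72)*51 = 4824*51 = 246024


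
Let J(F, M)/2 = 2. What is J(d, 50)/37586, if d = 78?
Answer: 2/18793 ≈ 0.00010642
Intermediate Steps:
J(F, M) = 4 (J(F, M) = 2*2 = 4)
J(d, 50)/37586 = 4/37586 = 4*(1/37586) = 2/18793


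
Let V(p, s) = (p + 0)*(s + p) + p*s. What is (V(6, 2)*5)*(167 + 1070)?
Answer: 371100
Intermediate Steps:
V(p, s) = p*s + p*(p + s) (V(p, s) = p*(p + s) + p*s = p*s + p*(p + s))
(V(6, 2)*5)*(167 + 1070) = ((6*(6 + 2*2))*5)*(167 + 1070) = ((6*(6 + 4))*5)*1237 = ((6*10)*5)*1237 = (60*5)*1237 = 300*1237 = 371100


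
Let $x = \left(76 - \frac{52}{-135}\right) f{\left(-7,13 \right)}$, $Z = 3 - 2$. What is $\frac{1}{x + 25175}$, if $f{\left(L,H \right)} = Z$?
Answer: $\frac{135}{3408937} \approx 3.9602 \cdot 10^{-5}$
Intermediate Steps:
$Z = 1$
$f{\left(L,H \right)} = 1$
$x = \frac{10312}{135}$ ($x = \left(76 - \frac{52}{-135}\right) 1 = \left(76 - - \frac{52}{135}\right) 1 = \left(76 + \frac{52}{135}\right) 1 = \frac{10312}{135} \cdot 1 = \frac{10312}{135} \approx 76.385$)
$\frac{1}{x + 25175} = \frac{1}{\frac{10312}{135} + 25175} = \frac{1}{\frac{3408937}{135}} = \frac{135}{3408937}$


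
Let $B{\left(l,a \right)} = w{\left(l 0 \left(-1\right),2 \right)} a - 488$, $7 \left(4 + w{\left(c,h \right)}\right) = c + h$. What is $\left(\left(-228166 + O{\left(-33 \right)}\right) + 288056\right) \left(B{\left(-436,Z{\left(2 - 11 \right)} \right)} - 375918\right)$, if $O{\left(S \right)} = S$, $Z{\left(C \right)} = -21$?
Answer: $-22525865096$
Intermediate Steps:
$w{\left(c,h \right)} = -4 + \frac{c}{7} + \frac{h}{7}$ ($w{\left(c,h \right)} = -4 + \frac{c + h}{7} = -4 + \left(\frac{c}{7} + \frac{h}{7}\right) = -4 + \frac{c}{7} + \frac{h}{7}$)
$B{\left(l,a \right)} = -488 - \frac{26 a}{7}$ ($B{\left(l,a \right)} = \left(-4 + \frac{l 0 \left(-1\right)}{7} + \frac{1}{7} \cdot 2\right) a - 488 = \left(-4 + \frac{0 \left(-1\right)}{7} + \frac{2}{7}\right) a - 488 = \left(-4 + \frac{1}{7} \cdot 0 + \frac{2}{7}\right) a - 488 = \left(-4 + 0 + \frac{2}{7}\right) a - 488 = - \frac{26 a}{7} - 488 = -488 - \frac{26 a}{7}$)
$\left(\left(-228166 + O{\left(-33 \right)}\right) + 288056\right) \left(B{\left(-436,Z{\left(2 - 11 \right)} \right)} - 375918\right) = \left(\left(-228166 - 33\right) + 288056\right) \left(\left(-488 - -78\right) - 375918\right) = \left(-228199 + 288056\right) \left(\left(-488 + 78\right) - 375918\right) = 59857 \left(-410 - 375918\right) = 59857 \left(-376328\right) = -22525865096$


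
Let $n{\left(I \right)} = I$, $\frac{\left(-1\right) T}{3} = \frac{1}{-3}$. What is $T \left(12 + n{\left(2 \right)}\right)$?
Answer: $14$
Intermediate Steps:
$T = 1$ ($T = - \frac{3}{-3} = \left(-3\right) \left(- \frac{1}{3}\right) = 1$)
$T \left(12 + n{\left(2 \right)}\right) = 1 \left(12 + 2\right) = 1 \cdot 14 = 14$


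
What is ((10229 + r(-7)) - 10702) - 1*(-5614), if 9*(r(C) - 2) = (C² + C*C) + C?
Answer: 46378/9 ≈ 5153.1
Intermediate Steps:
r(C) = 2 + C/9 + 2*C²/9 (r(C) = 2 + ((C² + C*C) + C)/9 = 2 + ((C² + C²) + C)/9 = 2 + (2*C² + C)/9 = 2 + (C + 2*C²)/9 = 2 + (C/9 + 2*C²/9) = 2 + C/9 + 2*C²/9)
((10229 + r(-7)) - 10702) - 1*(-5614) = ((10229 + (2 + (⅑)*(-7) + (2/9)*(-7)²)) - 10702) - 1*(-5614) = ((10229 + (2 - 7/9 + (2/9)*49)) - 10702) + 5614 = ((10229 + (2 - 7/9 + 98/9)) - 10702) + 5614 = ((10229 + 109/9) - 10702) + 5614 = (92170/9 - 10702) + 5614 = -4148/9 + 5614 = 46378/9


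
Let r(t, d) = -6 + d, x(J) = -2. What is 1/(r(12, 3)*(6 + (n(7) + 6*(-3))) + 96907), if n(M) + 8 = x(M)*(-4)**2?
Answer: 1/97063 ≈ 1.0303e-5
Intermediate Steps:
n(M) = -40 (n(M) = -8 - 2*(-4)**2 = -8 - 2*16 = -8 - 32 = -40)
1/(r(12, 3)*(6 + (n(7) + 6*(-3))) + 96907) = 1/((-6 + 3)*(6 + (-40 + 6*(-3))) + 96907) = 1/(-3*(6 + (-40 - 18)) + 96907) = 1/(-3*(6 - 58) + 96907) = 1/(-3*(-52) + 96907) = 1/(156 + 96907) = 1/97063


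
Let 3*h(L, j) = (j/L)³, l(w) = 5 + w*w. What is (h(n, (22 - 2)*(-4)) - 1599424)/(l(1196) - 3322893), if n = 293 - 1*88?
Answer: 41337713576/48911648517 ≈ 0.84515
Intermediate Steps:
n = 205 (n = 293 - 88 = 205)
l(w) = 5 + w²
h(L, j) = j³/(3*L³) (h(L, j) = (j/L)³/3 = (j³/L³)/3 = j³/(3*L³))
(h(n, (22 - 2)*(-4)) - 1599424)/(l(1196) - 3322893) = ((⅓)*((22 - 2)*(-4))³/205³ - 1599424)/((5 + 1196²) - 3322893) = ((⅓)*(1/8615125)*(20*(-4))³ - 1599424)/((5 + 1430416) - 3322893) = ((⅓)*(1/8615125)*(-80)³ - 1599424)/(1430421 - 3322893) = ((⅓)*(1/8615125)*(-512000) - 1599424)/(-1892472) = (-4096/206763 - 1599424)*(-1/1892472) = -330701708608/206763*(-1/1892472) = 41337713576/48911648517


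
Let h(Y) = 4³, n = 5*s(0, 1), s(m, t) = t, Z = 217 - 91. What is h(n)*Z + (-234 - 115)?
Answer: 7715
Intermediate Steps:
Z = 126
n = 5 (n = 5*1 = 5)
h(Y) = 64
h(n)*Z + (-234 - 115) = 64*126 + (-234 - 115) = 8064 - 349 = 7715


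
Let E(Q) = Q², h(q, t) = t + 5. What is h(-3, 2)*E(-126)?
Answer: 111132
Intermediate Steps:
h(q, t) = 5 + t
h(-3, 2)*E(-126) = (5 + 2)*(-126)² = 7*15876 = 111132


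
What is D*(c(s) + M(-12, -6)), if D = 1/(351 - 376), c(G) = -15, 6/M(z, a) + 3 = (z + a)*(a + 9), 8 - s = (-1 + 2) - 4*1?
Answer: 287/475 ≈ 0.60421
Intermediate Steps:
s = 11 (s = 8 - ((-1 + 2) - 4*1) = 8 - (1 - 4) = 8 - 1*(-3) = 8 + 3 = 11)
M(z, a) = 6/(-3 + (9 + a)*(a + z)) (M(z, a) = 6/(-3 + (z + a)*(a + 9)) = 6/(-3 + (a + z)*(9 + a)) = 6/(-3 + (9 + a)*(a + z)))
D = -1/25 (D = 1/(-25) = -1/25 ≈ -0.040000)
D*(c(s) + M(-12, -6)) = -(-15 + 6/(-3 + (-6)² + 9*(-6) + 9*(-12) - 6*(-12)))/25 = -(-15 + 6/(-3 + 36 - 54 - 108 + 72))/25 = -(-15 + 6/(-57))/25 = -(-15 + 6*(-1/57))/25 = -(-15 - 2/19)/25 = -1/25*(-287/19) = 287/475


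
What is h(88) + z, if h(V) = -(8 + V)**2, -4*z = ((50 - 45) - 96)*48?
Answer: -8124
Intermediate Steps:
z = 1092 (z = -((50 - 45) - 96)*48/4 = -(5 - 96)*48/4 = -(-91)*48/4 = -1/4*(-4368) = 1092)
h(88) + z = -(8 + 88)**2 + 1092 = -1*96**2 + 1092 = -1*9216 + 1092 = -9216 + 1092 = -8124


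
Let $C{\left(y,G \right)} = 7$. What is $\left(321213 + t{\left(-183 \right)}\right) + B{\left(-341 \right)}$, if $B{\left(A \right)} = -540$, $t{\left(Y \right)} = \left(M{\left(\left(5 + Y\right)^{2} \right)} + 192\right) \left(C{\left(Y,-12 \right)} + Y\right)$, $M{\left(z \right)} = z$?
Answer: $-5289503$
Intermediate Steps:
$t{\left(Y \right)} = \left(7 + Y\right) \left(192 + \left(5 + Y\right)^{2}\right)$ ($t{\left(Y \right)} = \left(\left(5 + Y\right)^{2} + 192\right) \left(7 + Y\right) = \left(192 + \left(5 + Y\right)^{2}\right) \left(7 + Y\right) = \left(7 + Y\right) \left(192 + \left(5 + Y\right)^{2}\right)$)
$\left(321213 + t{\left(-183 \right)}\right) + B{\left(-341 \right)} = \left(321213 + \left(1519 + \left(-183\right)^{3} + 17 \left(-183\right)^{2} + 287 \left(-183\right)\right)\right) - 540 = \left(321213 + \left(1519 - 6128487 + 17 \cdot 33489 - 52521\right)\right) - 540 = \left(321213 + \left(1519 - 6128487 + 569313 - 52521\right)\right) - 540 = \left(321213 - 5610176\right) - 540 = -5288963 - 540 = -5289503$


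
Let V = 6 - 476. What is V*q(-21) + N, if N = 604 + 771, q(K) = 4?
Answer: -505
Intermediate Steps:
V = -470
N = 1375
V*q(-21) + N = -470*4 + 1375 = -1880 + 1375 = -505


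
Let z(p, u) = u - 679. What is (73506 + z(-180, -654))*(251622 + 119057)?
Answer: 26753015467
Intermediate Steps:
z(p, u) = -679 + u
(73506 + z(-180, -654))*(251622 + 119057) = (73506 + (-679 - 654))*(251622 + 119057) = (73506 - 1333)*370679 = 72173*370679 = 26753015467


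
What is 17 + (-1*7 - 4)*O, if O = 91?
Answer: -984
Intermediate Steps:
17 + (-1*7 - 4)*O = 17 + (-1*7 - 4)*91 = 17 + (-7 - 4)*91 = 17 - 11*91 = 17 - 1001 = -984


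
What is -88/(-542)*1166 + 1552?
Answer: 471896/271 ≈ 1741.3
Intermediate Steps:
-88/(-542)*1166 + 1552 = -88*(-1/542)*1166 + 1552 = (44/271)*1166 + 1552 = 51304/271 + 1552 = 471896/271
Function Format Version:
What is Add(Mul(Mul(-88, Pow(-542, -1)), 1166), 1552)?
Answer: Rational(471896, 271) ≈ 1741.3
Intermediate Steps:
Add(Mul(Mul(-88, Pow(-542, -1)), 1166), 1552) = Add(Mul(Mul(-88, Rational(-1, 542)), 1166), 1552) = Add(Mul(Rational(44, 271), 1166), 1552) = Add(Rational(51304, 271), 1552) = Rational(471896, 271)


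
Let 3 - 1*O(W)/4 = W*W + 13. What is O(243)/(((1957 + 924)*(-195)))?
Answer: 18172/43215 ≈ 0.42050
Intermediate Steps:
O(W) = -40 - 4*W² (O(W) = 12 - 4*(W*W + 13) = 12 - 4*(W² + 13) = 12 - 4*(13 + W²) = 12 + (-52 - 4*W²) = -40 - 4*W²)
O(243)/(((1957 + 924)*(-195))) = (-40 - 4*243²)/(((1957 + 924)*(-195))) = (-40 - 4*59049)/((2881*(-195))) = (-40 - 236196)/(-561795) = -236236*(-1/561795) = 18172/43215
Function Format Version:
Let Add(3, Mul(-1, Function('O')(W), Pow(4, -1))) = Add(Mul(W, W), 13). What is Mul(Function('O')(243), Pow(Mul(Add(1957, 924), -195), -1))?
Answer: Rational(18172, 43215) ≈ 0.42050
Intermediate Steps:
Function('O')(W) = Add(-40, Mul(-4, Pow(W, 2))) (Function('O')(W) = Add(12, Mul(-4, Add(Mul(W, W), 13))) = Add(12, Mul(-4, Add(Pow(W, 2), 13))) = Add(12, Mul(-4, Add(13, Pow(W, 2)))) = Add(12, Add(-52, Mul(-4, Pow(W, 2)))) = Add(-40, Mul(-4, Pow(W, 2))))
Mul(Function('O')(243), Pow(Mul(Add(1957, 924), -195), -1)) = Mul(Add(-40, Mul(-4, Pow(243, 2))), Pow(Mul(Add(1957, 924), -195), -1)) = Mul(Add(-40, Mul(-4, 59049)), Pow(Mul(2881, -195), -1)) = Mul(Add(-40, -236196), Pow(-561795, -1)) = Mul(-236236, Rational(-1, 561795)) = Rational(18172, 43215)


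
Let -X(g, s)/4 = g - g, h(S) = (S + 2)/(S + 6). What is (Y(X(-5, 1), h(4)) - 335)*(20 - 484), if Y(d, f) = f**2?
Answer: 3881824/25 ≈ 1.5527e+5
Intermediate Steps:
h(S) = (2 + S)/(6 + S)
X(g, s) = 0 (X(g, s) = -4*(g - g) = -4*0 = 0)
(Y(X(-5, 1), h(4)) - 335)*(20 - 484) = (((2 + 4)/(6 + 4))**2 - 335)*(20 - 484) = ((6/10)**2 - 335)*(-464) = (((1/10)*6)**2 - 335)*(-464) = ((3/5)**2 - 335)*(-464) = (9/25 - 335)*(-464) = -8366/25*(-464) = 3881824/25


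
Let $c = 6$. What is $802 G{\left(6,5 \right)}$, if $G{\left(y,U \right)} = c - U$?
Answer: $802$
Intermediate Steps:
$G{\left(y,U \right)} = 6 - U$
$802 G{\left(6,5 \right)} = 802 \left(6 - 5\right) = 802 \cdot 1 = 802$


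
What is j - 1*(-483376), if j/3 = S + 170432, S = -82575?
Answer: 746947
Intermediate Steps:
j = 263571 (j = 3*(-82575 + 170432) = 3*87857 = 263571)
j - 1*(-483376) = 263571 - 1*(-483376) = 263571 + 483376 = 746947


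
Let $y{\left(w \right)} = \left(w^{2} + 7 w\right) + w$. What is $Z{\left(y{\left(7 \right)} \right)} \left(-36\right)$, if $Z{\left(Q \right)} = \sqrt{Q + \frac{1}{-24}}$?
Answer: $- 3 \sqrt{15114} \approx -368.82$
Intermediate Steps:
$y{\left(w \right)} = w^{2} + 8 w$
$Z{\left(Q \right)} = \sqrt{- \frac{1}{24} + Q}$ ($Z{\left(Q \right)} = \sqrt{Q - \frac{1}{24}} = \sqrt{- \frac{1}{24} + Q}$)
$Z{\left(y{\left(7 \right)} \right)} \left(-36\right) = \frac{\sqrt{-6 + 144 \cdot 7 \left(8 + 7\right)}}{12} \left(-36\right) = \frac{\sqrt{-6 + 144 \cdot 7 \cdot 15}}{12} \left(-36\right) = \frac{\sqrt{-6 + 144 \cdot 105}}{12} \left(-36\right) = \frac{\sqrt{-6 + 15120}}{12} \left(-36\right) = \frac{\sqrt{15114}}{12} \left(-36\right) = - 3 \sqrt{15114}$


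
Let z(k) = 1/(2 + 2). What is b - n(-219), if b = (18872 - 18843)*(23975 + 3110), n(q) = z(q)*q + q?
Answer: 3142955/4 ≈ 7.8574e+5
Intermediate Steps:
z(k) = ¼ (z(k) = 1/4 = ¼)
n(q) = 5*q/4 (n(q) = q/4 + q = 5*q/4)
b = 785465 (b = 29*27085 = 785465)
b - n(-219) = 785465 - 5*(-219)/4 = 785465 - 1*(-1095/4) = 785465 + 1095/4 = 3142955/4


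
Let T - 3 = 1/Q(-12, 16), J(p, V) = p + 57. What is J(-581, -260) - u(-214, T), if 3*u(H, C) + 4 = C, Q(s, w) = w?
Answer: -8379/16 ≈ -523.69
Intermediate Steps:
J(p, V) = 57 + p
T = 49/16 (T = 3 + 1/16 = 49/16 ≈ 3.0625)
u(H, C) = -4/3 + C/3
J(-581, -260) - u(-214, T) = (57 - 581) - (-4/3 + (⅓)*(49/16)) = -524 - (-4/3 + 49/48) = -524 - 1*(-5/16) = -524 + 5/16 = -8379/16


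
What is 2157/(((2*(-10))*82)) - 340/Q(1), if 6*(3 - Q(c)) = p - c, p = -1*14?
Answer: -1138927/18040 ≈ -63.133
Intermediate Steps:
p = -14
Q(c) = 16/3 + c/6 (Q(c) = 3 - (-14 - c)/6 = 3 + (7/3 + c/6) = 16/3 + c/6)
2157/(((2*(-10))*82)) - 340/Q(1) = 2157/(((2*(-10))*82)) - 340/(16/3 + (1/6)*1) = 2157/((-20*82)) - 340/(16/3 + 1/6) = 2157/(-1640) - 340/11/2 = 2157*(-1/1640) - 340*2/11 = -2157/1640 - 680/11 = -1138927/18040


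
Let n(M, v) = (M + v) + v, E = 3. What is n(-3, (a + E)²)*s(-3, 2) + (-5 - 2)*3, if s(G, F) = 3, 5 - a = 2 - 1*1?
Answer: 264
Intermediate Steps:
a = 4 (a = 5 - (2 - 1*1) = 5 - (2 - 1) = 5 - 1*1 = 5 - 1 = 4)
n(M, v) = M + 2*v
n(-3, (a + E)²)*s(-3, 2) + (-5 - 2)*3 = (-3 + 2*(4 + 3)²)*3 + (-5 - 2)*3 = (-3 + 2*7²)*3 - 7*3 = (-3 + 2*49)*3 - 21 = (-3 + 98)*3 - 21 = 95*3 - 21 = 285 - 21 = 264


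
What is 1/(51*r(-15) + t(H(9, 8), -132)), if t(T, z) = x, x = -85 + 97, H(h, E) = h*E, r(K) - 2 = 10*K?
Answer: -1/7536 ≈ -0.00013270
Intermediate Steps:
r(K) = 2 + 10*K
H(h, E) = E*h
x = 12
t(T, z) = 12
1/(51*r(-15) + t(H(9, 8), -132)) = 1/(51*(2 + 10*(-15)) + 12) = 1/(51*(2 - 150) + 12) = 1/(51*(-148) + 12) = 1/(-7548 + 12) = 1/(-7536) = -1/7536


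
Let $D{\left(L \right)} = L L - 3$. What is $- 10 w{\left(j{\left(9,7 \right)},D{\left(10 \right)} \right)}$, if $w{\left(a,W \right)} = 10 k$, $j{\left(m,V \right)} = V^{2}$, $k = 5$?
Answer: $-500$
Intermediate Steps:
$D{\left(L \right)} = -3 + L^{2}$ ($D{\left(L \right)} = L^{2} - 3 = -3 + L^{2}$)
$w{\left(a,W \right)} = 50$ ($w{\left(a,W \right)} = 10 \cdot 5 = 50$)
$- 10 w{\left(j{\left(9,7 \right)},D{\left(10 \right)} \right)} = \left(-10\right) 50 = -500$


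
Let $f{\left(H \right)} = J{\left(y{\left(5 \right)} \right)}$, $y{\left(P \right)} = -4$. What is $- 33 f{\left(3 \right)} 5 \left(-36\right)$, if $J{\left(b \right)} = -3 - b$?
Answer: $5940$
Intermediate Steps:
$f{\left(H \right)} = 1$ ($f{\left(H \right)} = -3 - -4 = -3 + 4 = 1$)
$- 33 f{\left(3 \right)} 5 \left(-36\right) = - 33 \cdot 1 \cdot 5 \left(-36\right) = \left(-33\right) 5 \left(-36\right) = \left(-165\right) \left(-36\right) = 5940$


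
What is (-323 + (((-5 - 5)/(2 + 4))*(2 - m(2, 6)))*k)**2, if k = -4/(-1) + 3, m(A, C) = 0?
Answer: 1079521/9 ≈ 1.1995e+5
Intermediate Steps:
k = 7 (k = -4*(-1) + 3 = 4 + 3 = 7)
(-323 + (((-5 - 5)/(2 + 4))*(2 - m(2, 6)))*k)**2 = (-323 + (((-5 - 5)/(2 + 4))*(2 - 1*0))*7)**2 = (-323 + ((-10/6)*(2 + 0))*7)**2 = (-323 + (-10*1/6*2)*7)**2 = (-323 - 5/3*2*7)**2 = (-323 - 10/3*7)**2 = (-323 - 70/3)**2 = (-1039/3)**2 = 1079521/9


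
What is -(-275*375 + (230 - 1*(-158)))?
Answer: 102737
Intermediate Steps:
-(-275*375 + (230 - 1*(-158))) = -(-103125 + (230 + 158)) = -(-103125 + 388) = -1*(-102737) = 102737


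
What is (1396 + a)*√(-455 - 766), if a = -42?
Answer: 1354*I*√1221 ≈ 47313.0*I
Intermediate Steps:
(1396 + a)*√(-455 - 766) = (1396 - 42)*√(-455 - 766) = 1354*√(-1221) = 1354*(I*√1221) = 1354*I*√1221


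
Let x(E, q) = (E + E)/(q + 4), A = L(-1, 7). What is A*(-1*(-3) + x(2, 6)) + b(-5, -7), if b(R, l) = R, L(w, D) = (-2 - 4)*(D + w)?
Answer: -637/5 ≈ -127.40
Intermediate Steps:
L(w, D) = -6*D - 6*w (L(w, D) = -6*(D + w) = -6*D - 6*w)
A = -36 (A = -6*7 - 6*(-1) = -42 + 6 = -36)
x(E, q) = 2*E/(4 + q) (x(E, q) = (2*E)/(4 + q) = 2*E/(4 + q))
A*(-1*(-3) + x(2, 6)) + b(-5, -7) = -36*(-1*(-3) + 2*2/(4 + 6)) - 5 = -36*(3 + 2*2/10) - 5 = -36*(3 + 2*2*(1/10)) - 5 = -36*(3 + 2/5) - 5 = -36*17/5 - 5 = -612/5 - 5 = -637/5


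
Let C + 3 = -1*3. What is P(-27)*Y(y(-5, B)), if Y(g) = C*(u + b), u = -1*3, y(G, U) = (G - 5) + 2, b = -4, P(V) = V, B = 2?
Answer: -1134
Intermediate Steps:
y(G, U) = -3 + G (y(G, U) = (-5 + G) + 2 = -3 + G)
u = -3
C = -6 (C = -3 - 1*3 = -3 - 3 = -6)
Y(g) = 42 (Y(g) = -6*(-3 - 4) = -6*(-7) = 42)
P(-27)*Y(y(-5, B)) = -27*42 = -1134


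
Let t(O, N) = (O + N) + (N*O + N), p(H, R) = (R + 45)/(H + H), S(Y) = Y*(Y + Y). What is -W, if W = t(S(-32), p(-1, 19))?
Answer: 63552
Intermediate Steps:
S(Y) = 2*Y² (S(Y) = Y*(2*Y) = 2*Y²)
p(H, R) = (45 + R)/(2*H) (p(H, R) = (45 + R)/((2*H)) = (45 + R)*(1/(2*H)) = (45 + R)/(2*H))
t(O, N) = O + 2*N + N*O (t(O, N) = (N + O) + (N + N*O) = O + 2*N + N*O)
W = -63552 (W = 2*(-32)² + 2*((½)*(45 + 19)/(-1)) + ((½)*(45 + 19)/(-1))*(2*(-32)²) = 2*1024 + 2*((½)*(-1)*64) + ((½)*(-1)*64)*(2*1024) = 2048 + 2*(-32) - 32*2048 = 2048 - 64 - 65536 = -63552)
-W = -1*(-63552) = 63552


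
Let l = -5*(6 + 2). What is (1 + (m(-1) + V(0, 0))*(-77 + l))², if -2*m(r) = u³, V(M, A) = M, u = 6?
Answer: 159693769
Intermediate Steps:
m(r) = -108 (m(r) = -½*6³ = -½*216 = -108)
l = -40 (l = -5*8 = -40)
(1 + (m(-1) + V(0, 0))*(-77 + l))² = (1 + (-108 + 0)*(-77 - 40))² = (1 - 108*(-117))² = (1 + 12636)² = 12637² = 159693769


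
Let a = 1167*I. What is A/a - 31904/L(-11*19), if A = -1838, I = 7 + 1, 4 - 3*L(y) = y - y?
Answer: -111696823/4668 ≈ -23928.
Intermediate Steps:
L(y) = 4/3 (L(y) = 4/3 - (y - y)/3 = 4/3 - ⅓*0 = 4/3 + 0 = 4/3)
I = 8
a = 9336 (a = 1167*8 = 9336)
A/a - 31904/L(-11*19) = -1838/9336 - 31904/4/3 = -1838*1/9336 - 31904*¾ = -919/4668 - 23928 = -111696823/4668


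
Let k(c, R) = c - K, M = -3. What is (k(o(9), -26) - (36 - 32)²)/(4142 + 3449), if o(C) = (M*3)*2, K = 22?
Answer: -56/7591 ≈ -0.0073772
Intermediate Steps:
o(C) = -18 (o(C) = -3*3*2 = -9*2 = -18)
k(c, R) = -22 + c (k(c, R) = c - 1*22 = c - 22 = -22 + c)
(k(o(9), -26) - (36 - 32)²)/(4142 + 3449) = ((-22 - 18) - (36 - 32)²)/(4142 + 3449) = (-40 - 1*4²)/7591 = (-40 - 1*16)*(1/7591) = (-40 - 16)*(1/7591) = -56*1/7591 = -56/7591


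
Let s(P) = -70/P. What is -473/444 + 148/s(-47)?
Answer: 1527677/15540 ≈ 98.306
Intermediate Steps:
-473/444 + 148/s(-47) = -473/444 + 148/((-70/(-47))) = -473*1/444 + 148/((-70*(-1/47))) = -473/444 + 148/(70/47) = -473/444 + 148*(47/70) = -473/444 + 3478/35 = 1527677/15540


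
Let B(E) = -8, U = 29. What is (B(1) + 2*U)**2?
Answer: 2500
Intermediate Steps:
(B(1) + 2*U)**2 = (-8 + 2*29)**2 = (-8 + 58)**2 = 50**2 = 2500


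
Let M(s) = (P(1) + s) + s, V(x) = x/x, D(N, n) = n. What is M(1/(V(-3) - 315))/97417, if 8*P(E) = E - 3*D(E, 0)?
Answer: 149/122355752 ≈ 1.2178e-6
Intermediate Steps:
P(E) = E/8 (P(E) = (E - 3*0)/8 = (E + 0)/8 = E/8)
V(x) = 1
M(s) = 1/8 + 2*s (M(s) = ((1/8)*1 + s) + s = (1/8 + s) + s = 1/8 + 2*s)
M(1/(V(-3) - 315))/97417 = (1/8 + 2/(1 - 315))/97417 = (1/8 + 2/(-314))*(1/97417) = (1/8 + 2*(-1/314))*(1/97417) = (1/8 - 1/157)*(1/97417) = (149/1256)*(1/97417) = 149/122355752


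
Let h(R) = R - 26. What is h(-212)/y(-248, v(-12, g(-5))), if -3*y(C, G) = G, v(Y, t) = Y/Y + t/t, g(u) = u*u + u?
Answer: 357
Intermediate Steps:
h(R) = -26 + R
g(u) = u + u² (g(u) = u² + u = u + u²)
v(Y, t) = 2 (v(Y, t) = 1 + 1 = 2)
y(C, G) = -G/3
h(-212)/y(-248, v(-12, g(-5))) = (-26 - 212)/((-⅓*2)) = -238/(-⅔) = -238*(-3/2) = 357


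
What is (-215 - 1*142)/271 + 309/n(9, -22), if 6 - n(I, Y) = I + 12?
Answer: -29698/1355 ≈ -21.917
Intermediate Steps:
n(I, Y) = -6 - I (n(I, Y) = 6 - (I + 12) = 6 - (12 + I) = 6 + (-12 - I) = -6 - I)
(-215 - 1*142)/271 + 309/n(9, -22) = (-215 - 1*142)/271 + 309/(-6 - 1*9) = (-215 - 142)*(1/271) + 309/(-6 - 9) = -357*1/271 + 309/(-15) = -357/271 + 309*(-1/15) = -357/271 - 103/5 = -29698/1355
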